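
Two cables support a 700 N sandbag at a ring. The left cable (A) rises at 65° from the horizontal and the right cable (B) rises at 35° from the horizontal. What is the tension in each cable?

ΣF_x = 0: −T_A·cos65° + T_B·cos35° = 0 → T_B = 0.515922·T_A.
ΣF_y = 0: T_A·sin65° + T_B·sin35° = 700.
Substitute: T_A·(0.906308 + 0.515922·0.573576) = 700 → T_A = 582.252 ≈ 582.3 N.
Then T_B = 0.515922 × 582.252 = 300.4 N.

T_A = 582.3 N, T_B = 300.4 N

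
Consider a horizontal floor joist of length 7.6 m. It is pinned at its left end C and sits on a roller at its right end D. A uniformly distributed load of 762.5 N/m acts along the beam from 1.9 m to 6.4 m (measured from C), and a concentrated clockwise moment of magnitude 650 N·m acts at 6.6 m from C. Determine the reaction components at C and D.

C_x = 0, C_y = 1472 N, D_y = 1959 N

Resultant of the distributed load: 762.5 × 4.5 = 3431.25 N at 4.15 m from C.
ΣM about C: D_y·7.6 − (762.5·4.5)·4.15 − 650 = 0 → D_y = 14889.6875/7.6 = 1959.17 ≈ 1959 N.
ΣF_y = 0: C_y + 1959.17 − 762.5·4.5 = 0 → C_y = 1472 N.
ΣF_x = 0: no horizontal applied forces, so C_x = 0.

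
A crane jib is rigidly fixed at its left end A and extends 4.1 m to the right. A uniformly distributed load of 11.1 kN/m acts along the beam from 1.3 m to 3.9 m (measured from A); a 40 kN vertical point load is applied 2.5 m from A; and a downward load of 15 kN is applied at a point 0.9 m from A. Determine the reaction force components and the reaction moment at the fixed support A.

A_x = 0, A_y = 83.86 kN, M_A = 188.5 kN·m

Resultant of the distributed load: 11.1 × 2.6 = 28.86 kN at 2.6 m from A.
ΣF_x = 0: A_x = 0.
ΣF_y = 0: A_y − 11.1·2.6 − 40 − 15 = 0 → A_y = 83.86 kN.
ΣM about A: M_A − (11.1·2.6)·2.6 − 40·2.5 − 15·0.9 = 0 → M_A = 188.5 kN·m.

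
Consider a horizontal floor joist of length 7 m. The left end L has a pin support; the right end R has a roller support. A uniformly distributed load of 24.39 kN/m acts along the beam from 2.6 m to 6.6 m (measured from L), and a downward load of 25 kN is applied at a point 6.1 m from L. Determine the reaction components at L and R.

Resultant of the distributed load: 24.39 × 4 = 97.56 kN at 4.6 m from L.
Moments about L: R_y·7 − (24.39·4)·4.6 − 25·6.1 = 0 → R_y = 601.276/7 = 85.8966 ≈ 85.90 kN.
ΣF_y = 0: L_y + 85.8966 − 24.39·4 − 25 = 0 → L_y = 36.66 kN.
ΣF_x = 0: no horizontal applied forces, so L_x = 0.

L_x = 0, L_y = 36.66 kN, R_y = 85.90 kN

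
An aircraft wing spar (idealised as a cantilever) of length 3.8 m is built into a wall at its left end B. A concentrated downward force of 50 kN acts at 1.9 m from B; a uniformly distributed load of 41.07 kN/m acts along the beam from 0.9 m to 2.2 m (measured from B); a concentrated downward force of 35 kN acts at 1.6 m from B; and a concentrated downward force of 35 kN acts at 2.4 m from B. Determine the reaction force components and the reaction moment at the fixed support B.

Resultant of the distributed load: 41.07 × 1.3 = 53.391 kN at 1.55 m from B.
ΣF_x = 0: B_x = 0.
ΣF_y = 0: B_y − 50 − 41.07·1.3 − 35 − 35 = 0 → B_y = 173.4 kN.
ΣM about B: M_B − 50·1.9 − (41.07·1.3)·1.55 − 35·1.6 − 35·2.4 = 0 → M_B = 317.8 kN·m.

B_x = 0, B_y = 173.4 kN, M_B = 317.8 kN·m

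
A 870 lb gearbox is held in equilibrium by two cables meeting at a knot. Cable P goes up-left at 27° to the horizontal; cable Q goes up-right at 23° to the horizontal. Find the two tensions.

ΣF_x = 0: −T_P·cos27° + T_Q·cos23° = 0 → T_Q = 0.967954·T_P.
ΣF_y = 0: T_P·sin27° + T_Q·sin23° = 870.
Substitute: T_P·(0.45399 + 0.967954·0.390731) = 870 → T_P = 1045.42 ≈ 1045 lb.
Then T_Q = 0.967954 × 1045.42 = 1012 lb.

T_P = 1045 lb, T_Q = 1012 lb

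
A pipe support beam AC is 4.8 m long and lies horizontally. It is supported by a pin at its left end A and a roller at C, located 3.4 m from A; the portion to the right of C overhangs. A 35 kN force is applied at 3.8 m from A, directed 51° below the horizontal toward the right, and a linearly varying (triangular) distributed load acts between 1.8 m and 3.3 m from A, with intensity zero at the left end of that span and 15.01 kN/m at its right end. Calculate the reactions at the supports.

Resultant of the triangular load: ½ × 15.01 × 1.5 = 11.2575 kN, acting at 2.8 m from A (one-third of the span from the peak).
Taking moments about A: C_y·3.4 − 35·sin51°·3.8 − (½·15.01·1.5)·2.8 = 0 → C_y = 134.881/3.4 = 39.6709 ≈ 39.67 kN.
ΣF_y = 0: A_y + 39.6709 − 35·sin51° − ½·15.01·1.5 = 0 → A_y = -1.213 kN.
ΣF_x = 0: A_x + 35·cos51° = 0 → A_x = -22.03 kN.

A_x = -22.03 kN, A_y = -1.213 kN, C_y = 39.67 kN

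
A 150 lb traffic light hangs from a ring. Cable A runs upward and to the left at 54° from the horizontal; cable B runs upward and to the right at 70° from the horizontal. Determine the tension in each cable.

ΣF_x = 0: −T_A·cos54° + T_B·cos70° = 0 → T_B = 1.71857·T_A.
ΣF_y = 0: T_A·sin54° + T_B·sin70° = 150.
Substitute: T_A·(0.809017 + 1.71857·0.939693) = 150 → T_A = 61.8826 ≈ 61.88 lb.
Then T_B = 1.71857 × 61.8826 = 106.3 lb.

T_A = 61.88 lb, T_B = 106.3 lb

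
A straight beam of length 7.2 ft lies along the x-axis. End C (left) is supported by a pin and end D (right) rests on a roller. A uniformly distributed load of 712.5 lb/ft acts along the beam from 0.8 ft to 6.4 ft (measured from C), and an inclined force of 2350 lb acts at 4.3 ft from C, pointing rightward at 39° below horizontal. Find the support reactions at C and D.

C_x = -1826 lb, C_y = 2591 lb, D_y = 2878 lb

Resultant of the distributed load: 712.5 × 5.6 = 3990 lb at 3.6 ft from C.
ΣM about C: D_y·7.2 − (712.5·5.6)·3.6 − 2350·sin39°·4.3 = 0 → D_y = 20723.3/7.2 = 2878.24 ≈ 2878 lb.
ΣF_y = 0: C_y + 2878.24 − 712.5·5.6 − 2350·sin39° = 0 → C_y = 2591 lb.
ΣF_x = 0: C_x + 2350·cos39° = 0 → C_x = -1826 lb.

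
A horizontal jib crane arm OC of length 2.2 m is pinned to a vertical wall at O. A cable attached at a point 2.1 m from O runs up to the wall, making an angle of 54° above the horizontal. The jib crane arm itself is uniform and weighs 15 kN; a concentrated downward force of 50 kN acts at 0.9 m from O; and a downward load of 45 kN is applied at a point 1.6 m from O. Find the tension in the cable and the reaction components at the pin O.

T = 78.58 kN, O_x = 46.19 kN, O_y = 46.43 kN

ΣM about O: T·sin54°·2.1 − 15·1.1 − 50·0.9 − 45·1.6 = 0 → T = 133.5/(2.1·0.809017) = 78.5786 ≈ 78.58 kN.
ΣF_x = 0: O_x − T·cos54° = 0 → O_x = 78.5786 × 0.587785 = 46.19 kN.
ΣF_y = 0: O_y + T·sin54° − 15 − 50 − 45 = 0 → O_y = 110 − 78.5786 × 0.809017 = 46.43 kN.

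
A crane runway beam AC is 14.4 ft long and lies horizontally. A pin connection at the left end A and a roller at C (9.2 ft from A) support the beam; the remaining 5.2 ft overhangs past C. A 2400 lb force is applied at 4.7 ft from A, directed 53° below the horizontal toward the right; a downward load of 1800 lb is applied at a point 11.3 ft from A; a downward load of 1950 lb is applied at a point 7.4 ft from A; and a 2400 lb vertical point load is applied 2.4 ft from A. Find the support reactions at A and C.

ΣM about A: C_y·9.2 − 2400·sin53°·4.7 − 1800·11.3 − 1950·7.4 − 2400·2.4 = 0 → C_y = 49538.6/9.2 = 5384.63 ≈ 5385 lb.
ΣF_y = 0: A_y + 5384.63 − 2400·sin53° − 1800 − 1950 − 2400 = 0 → A_y = 2682 lb.
ΣF_x = 0: A_x + 2400·cos53° = 0 → A_x = -1444 lb.

A_x = -1444 lb, A_y = 2682 lb, C_y = 5385 lb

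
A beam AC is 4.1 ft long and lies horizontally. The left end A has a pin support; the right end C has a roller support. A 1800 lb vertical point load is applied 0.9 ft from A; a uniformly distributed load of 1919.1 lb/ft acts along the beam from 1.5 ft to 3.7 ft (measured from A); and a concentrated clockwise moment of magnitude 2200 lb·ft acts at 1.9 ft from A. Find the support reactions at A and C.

A_x = 0, A_y = 2413 lb, C_y = 3609 lb

Resultant of the distributed load: 1919.1 × 2.2 = 4222.02 lb at 2.6 ft from A.
Taking moments about A: C_y·4.1 − 1800·0.9 − (1919.1·2.2)·2.6 − 2200 = 0 → C_y = 14797.252/4.1 = 3609.09 ≈ 3609 lb.
ΣF_y = 0: A_y + 3609.09 − 1800 − 1919.1·2.2 = 0 → A_y = 2413 lb.
ΣF_x = 0: no horizontal applied forces, so A_x = 0.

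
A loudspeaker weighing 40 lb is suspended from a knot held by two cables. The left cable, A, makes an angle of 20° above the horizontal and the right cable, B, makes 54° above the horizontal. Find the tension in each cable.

ΣF_x = 0: −T_A·cos20° + T_B·cos54° = 0 → T_B = 1.5987·T_A.
ΣF_y = 0: T_A·sin20° + T_B·sin54° = 40.
Substitute: T_A·(0.34202 + 1.5987·0.809017) = 40 → T_A = 24.4589 ≈ 24.46 lb.
Then T_B = 1.5987 × 24.4589 = 39.10 lb.

T_A = 24.46 lb, T_B = 39.10 lb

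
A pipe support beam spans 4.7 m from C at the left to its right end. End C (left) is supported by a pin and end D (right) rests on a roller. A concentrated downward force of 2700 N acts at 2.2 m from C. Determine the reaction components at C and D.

C_x = 0, C_y = 1436 N, D_y = 1264 N

ΣM about C: D_y·4.7 − 2700·2.2 = 0 → D_y = 5940/4.7 = 1263.83 ≈ 1264 N.
ΣF_y = 0: C_y + 1263.83 − 2700 = 0 → C_y = 1436 N.
ΣF_x = 0: no horizontal applied forces, so C_x = 0.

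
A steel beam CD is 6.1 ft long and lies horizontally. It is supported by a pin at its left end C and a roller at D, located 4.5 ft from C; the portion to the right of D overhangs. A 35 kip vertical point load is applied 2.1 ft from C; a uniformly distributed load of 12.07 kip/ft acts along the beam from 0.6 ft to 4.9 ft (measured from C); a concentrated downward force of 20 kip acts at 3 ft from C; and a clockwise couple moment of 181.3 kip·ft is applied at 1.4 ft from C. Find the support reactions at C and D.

C_x = 0, C_y = 5.228 kip, D_y = 101.7 kip

Resultant of the distributed load: 12.07 × 4.3 = 51.901 kip at 2.75 ft from C.
Taking moments about C: D_y·4.5 − 35·2.1 − (12.07·4.3)·2.75 − 20·3 − 181.3 = 0 → D_y = 457.52775/4.5 = 101.673 ≈ 101.7 kip.
ΣF_y = 0: C_y + 101.673 − 35 − 12.07·4.3 − 20 = 0 → C_y = 5.228 kip.
ΣF_x = 0: no horizontal applied forces, so C_x = 0.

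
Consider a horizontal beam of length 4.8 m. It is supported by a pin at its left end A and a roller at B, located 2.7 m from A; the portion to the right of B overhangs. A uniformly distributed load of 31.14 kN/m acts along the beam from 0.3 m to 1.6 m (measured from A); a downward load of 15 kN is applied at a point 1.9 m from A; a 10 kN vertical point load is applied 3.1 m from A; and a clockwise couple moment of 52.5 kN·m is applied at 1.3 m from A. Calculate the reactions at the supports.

A_x = 0, A_y = 9.757 kN, B_y = 55.73 kN

Resultant of the distributed load: 31.14 × 1.3 = 40.482 kN at 0.95 m from A.
Taking moments about A: B_y·2.7 − (31.14·1.3)·0.95 − 15·1.9 − 10·3.1 − 52.5 = 0 → B_y = 150.4579/2.7 = 55.7251 ≈ 55.73 kN.
ΣF_y = 0: A_y + 55.7251 − 31.14·1.3 − 15 − 10 = 0 → A_y = 9.757 kN.
ΣF_x = 0: no horizontal applied forces, so A_x = 0.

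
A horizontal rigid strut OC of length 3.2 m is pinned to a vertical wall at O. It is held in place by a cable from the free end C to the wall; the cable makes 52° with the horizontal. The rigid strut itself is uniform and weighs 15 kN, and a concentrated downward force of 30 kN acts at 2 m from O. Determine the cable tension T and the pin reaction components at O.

T = 33.31 kN, O_x = 20.51 kN, O_y = 18.75 kN

ΣM about O: T·sin52°·3.2 − 15·1.6 − 30·2 = 0 → T = 84/(3.2·0.788011) = 33.3117 ≈ 33.31 kN.
ΣF_x = 0: O_x − T·cos52° = 0 → O_x = 33.3117 × 0.615661 = 20.51 kN.
ΣF_y = 0: O_y + T·sin52° − 15 − 30 = 0 → O_y = 45 − 33.3117 × 0.788011 = 18.75 kN.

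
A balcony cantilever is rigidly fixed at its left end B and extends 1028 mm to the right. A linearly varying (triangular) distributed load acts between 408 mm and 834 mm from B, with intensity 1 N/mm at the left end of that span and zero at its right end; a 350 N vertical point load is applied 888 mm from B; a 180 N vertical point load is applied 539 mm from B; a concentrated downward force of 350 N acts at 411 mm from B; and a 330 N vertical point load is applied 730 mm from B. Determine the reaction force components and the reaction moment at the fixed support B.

Resultant of the triangular load: ½ × 1 × 426 = 213 N, acting at 550 mm from B (one-third of the span from the peak).
ΣF_x = 0: B_x = 0.
ΣF_y = 0: B_y − ½·1·426 − 350 − 180 − 350 − 330 = 0 → B_y = 1423 N.
ΣM about B: M_B − (½·1·426)·550 − 350·888 − 180·539 − 350·411 − 330·730 = 0 → M_B = 909700 N·mm.

B_x = 0, B_y = 1423 N, M_B = 909700 N·mm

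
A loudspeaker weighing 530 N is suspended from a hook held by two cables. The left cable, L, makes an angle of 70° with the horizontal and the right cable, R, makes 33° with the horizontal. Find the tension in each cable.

T_L = 456.2 N, T_R = 186.0 N

ΣF_x = 0: −T_L·cos70° + T_R·cos33° = 0 → T_R = 0.407812·T_L.
ΣF_y = 0: T_L·sin70° + T_R·sin33° = 530.
Substitute: T_L·(0.939693 + 0.407812·0.544639) = 530 → T_L = 456.187 ≈ 456.2 N.
Then T_R = 0.407812 × 456.187 = 186.0 N.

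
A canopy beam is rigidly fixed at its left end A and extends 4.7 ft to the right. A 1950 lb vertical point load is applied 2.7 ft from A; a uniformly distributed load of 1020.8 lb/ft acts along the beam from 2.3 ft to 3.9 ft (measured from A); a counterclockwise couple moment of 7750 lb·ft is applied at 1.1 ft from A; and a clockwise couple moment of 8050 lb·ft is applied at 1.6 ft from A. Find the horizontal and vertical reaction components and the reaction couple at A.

A_x = 0, A_y = 3583 lb, M_A = 10630 lb·ft

Resultant of the distributed load: 1020.8 × 1.6 = 1633.28 lb at 3.1 ft from A.
ΣF_x = 0: A_x = 0.
ΣF_y = 0: A_y − 1950 − 1020.8·1.6 = 0 → A_y = 3583 lb.
ΣM about A: M_A − 1950·2.7 − (1020.8·1.6)·3.1 + 7750 − 8050 = 0 → M_A = 10630 lb·ft.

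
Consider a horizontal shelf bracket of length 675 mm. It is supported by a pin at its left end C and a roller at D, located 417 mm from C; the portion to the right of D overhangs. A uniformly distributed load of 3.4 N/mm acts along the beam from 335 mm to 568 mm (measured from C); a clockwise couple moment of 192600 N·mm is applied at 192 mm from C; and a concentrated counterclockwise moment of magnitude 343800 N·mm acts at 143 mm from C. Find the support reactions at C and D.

C_x = 0, C_y = 297.0 N, D_y = 495.2 N

Resultant of the distributed load: 3.4 × 233 = 792.2 N at 451.5 mm from C.
ΣM about C: D_y·417 − (3.4·233)·451.5 − 192600 + 343800 = 0 → D_y = 206478.3/417 = 495.152 ≈ 495.2 N.
ΣF_y = 0: C_y + 495.152 − 3.4·233 = 0 → C_y = 297.0 N.
ΣF_x = 0: no horizontal applied forces, so C_x = 0.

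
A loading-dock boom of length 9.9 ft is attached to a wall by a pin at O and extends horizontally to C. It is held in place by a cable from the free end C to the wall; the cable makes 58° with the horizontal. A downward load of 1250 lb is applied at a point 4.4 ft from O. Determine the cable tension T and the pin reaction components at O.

ΣM about O: T·sin58°·9.9 − 1250·4.4 = 0 → T = 5500/(9.9·0.848048) = 655.099 ≈ 655.1 lb.
ΣF_x = 0: O_x − T·cos58° = 0 → O_x = 655.099 × 0.529919 = 347.1 lb.
ΣF_y = 0: O_y + T·sin58° − 1250 = 0 → O_y = 1250 − 655.099 × 0.848048 = 694.4 lb.

T = 655.1 lb, O_x = 347.1 lb, O_y = 694.4 lb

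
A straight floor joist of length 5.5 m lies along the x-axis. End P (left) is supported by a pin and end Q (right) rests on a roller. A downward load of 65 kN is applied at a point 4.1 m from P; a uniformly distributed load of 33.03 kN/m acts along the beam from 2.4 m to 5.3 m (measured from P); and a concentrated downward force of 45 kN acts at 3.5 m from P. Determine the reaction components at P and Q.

Resultant of the distributed load: 33.03 × 2.9 = 95.787 kN at 3.85 m from P.
ΣM about P: Q_y·5.5 − 65·4.1 − (33.03·2.9)·3.85 − 45·3.5 = 0 → Q_y = 792.77995/5.5 = 144.142 ≈ 144.1 kN.
ΣF_y = 0: P_y + 144.142 − 65 − 33.03·2.9 − 45 = 0 → P_y = 61.65 kN.
ΣF_x = 0: no horizontal applied forces, so P_x = 0.

P_x = 0, P_y = 61.65 kN, Q_y = 144.1 kN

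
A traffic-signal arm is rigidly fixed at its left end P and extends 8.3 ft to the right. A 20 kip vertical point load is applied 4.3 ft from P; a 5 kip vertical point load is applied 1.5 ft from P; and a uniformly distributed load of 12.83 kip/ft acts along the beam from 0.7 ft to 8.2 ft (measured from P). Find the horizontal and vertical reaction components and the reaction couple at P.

Resultant of the distributed load: 12.83 × 7.5 = 96.225 kip at 4.45 ft from P.
ΣF_x = 0: P_x = 0.
ΣF_y = 0: P_y − 20 − 5 − 12.83·7.5 = 0 → P_y = 121.2 kip.
ΣM about P: M_P − 20·4.3 − 5·1.5 − (12.83·7.5)·4.45 = 0 → M_P = 521.7 kip·ft.

P_x = 0, P_y = 121.2 kip, M_P = 521.7 kip·ft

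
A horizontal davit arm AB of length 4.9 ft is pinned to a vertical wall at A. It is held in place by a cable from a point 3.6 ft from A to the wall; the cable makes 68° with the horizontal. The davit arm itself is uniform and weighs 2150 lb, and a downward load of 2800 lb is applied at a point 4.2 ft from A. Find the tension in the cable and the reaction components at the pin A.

T = 5101 lb, A_x = 1911 lb, A_y = 220.1 lb

ΣM about A: T·sin68°·3.6 − 2150·2.45 − 2800·4.2 = 0 → T = 17027.5/(3.6·0.927184) = 5101.32 ≈ 5101 lb.
ΣF_x = 0: A_x − T·cos68° = 0 → A_x = 5101.32 × 0.374607 = 1911 lb.
ΣF_y = 0: A_y + T·sin68° − 2150 − 2800 = 0 → A_y = 4950 − 5101.32 × 0.927184 = 220.1 lb.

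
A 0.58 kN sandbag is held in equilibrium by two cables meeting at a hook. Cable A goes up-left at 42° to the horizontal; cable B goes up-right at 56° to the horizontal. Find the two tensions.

T_A = 0.3275 kN, T_B = 0.4353 kN

ΣF_x = 0: −T_A·cos42° + T_B·cos56° = 0 → T_B = 1.32896·T_A.
ΣF_y = 0: T_A·sin42° + T_B·sin56° = 0.58.
Substitute: T_A·(0.669131 + 1.32896·0.829038) = 0.58 → T_A = 0.327519 ≈ 0.3275 kN.
Then T_B = 1.32896 × 0.327519 = 0.4353 kN.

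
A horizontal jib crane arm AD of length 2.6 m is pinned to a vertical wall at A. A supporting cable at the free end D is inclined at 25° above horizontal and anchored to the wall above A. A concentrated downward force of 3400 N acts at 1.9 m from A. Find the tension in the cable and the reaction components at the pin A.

ΣM about A: T·sin25°·2.6 − 3400·1.9 = 0 → T = 6460/(2.6·0.422618) = 5879.1 ≈ 5879 N.
ΣF_x = 0: A_x − T·cos25° = 0 → A_x = 5879.1 × 0.906308 = 5328 N.
ΣF_y = 0: A_y + T·sin25° − 3400 = 0 → A_y = 3400 − 5879.1 × 0.422618 = 915.4 N.

T = 5879 N, A_x = 5328 N, A_y = 915.4 N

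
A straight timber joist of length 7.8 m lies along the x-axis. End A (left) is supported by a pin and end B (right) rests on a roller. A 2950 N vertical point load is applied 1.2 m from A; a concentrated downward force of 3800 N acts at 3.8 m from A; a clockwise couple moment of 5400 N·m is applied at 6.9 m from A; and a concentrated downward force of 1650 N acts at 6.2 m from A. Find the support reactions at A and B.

Moments about A: B_y·7.8 − 2950·1.2 − 3800·3.8 − 5400 − 1650·6.2 = 0 → B_y = 33610/7.8 = 4308.97 ≈ 4309 N.
ΣF_y = 0: A_y + 4308.97 − 2950 − 3800 − 1650 = 0 → A_y = 4091 N.
ΣF_x = 0: no horizontal applied forces, so A_x = 0.

A_x = 0, A_y = 4091 N, B_y = 4309 N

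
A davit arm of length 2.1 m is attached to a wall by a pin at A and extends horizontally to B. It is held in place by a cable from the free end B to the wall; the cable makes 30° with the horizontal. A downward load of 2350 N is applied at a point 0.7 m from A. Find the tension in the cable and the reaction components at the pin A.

T = 1567 N, A_x = 1357 N, A_y = 1567 N

ΣM about A: T·sin30°·2.1 − 2350·0.7 = 0 → T = 1645/(2.1·0.5) = 1566.67 ≈ 1567 N.
ΣF_x = 0: A_x − T·cos30° = 0 → A_x = 1566.67 × 0.866025 = 1357 N.
ΣF_y = 0: A_y + T·sin30° − 2350 = 0 → A_y = 2350 − 1566.67 × 0.5 = 1567 N.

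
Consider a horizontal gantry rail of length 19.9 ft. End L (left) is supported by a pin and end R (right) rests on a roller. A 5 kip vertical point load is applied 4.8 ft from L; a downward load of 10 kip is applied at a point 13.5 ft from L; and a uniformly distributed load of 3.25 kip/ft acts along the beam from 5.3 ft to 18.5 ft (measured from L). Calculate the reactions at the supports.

Resultant of the distributed load: 3.25 × 13.2 = 42.9 kip at 11.9 ft from L.
ΣM about L: R_y·19.9 − 5·4.8 − 10·13.5 − (3.25·13.2)·11.9 = 0 → R_y = 669.51/19.9 = 33.6437 ≈ 33.64 kip.
ΣF_y = 0: L_y + 33.6437 − 5 − 10 − 3.25·13.2 = 0 → L_y = 24.26 kip.
ΣF_x = 0: no horizontal applied forces, so L_x = 0.

L_x = 0, L_y = 24.26 kip, R_y = 33.64 kip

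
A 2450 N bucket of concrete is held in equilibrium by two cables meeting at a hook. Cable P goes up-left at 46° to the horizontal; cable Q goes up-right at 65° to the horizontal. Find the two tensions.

ΣF_x = 0: −T_P·cos46° + T_Q·cos65° = 0 → T_Q = 1.6437·T_P.
ΣF_y = 0: T_P·sin46° + T_Q·sin65° = 2450.
Substitute: T_P·(0.71934 + 1.6437·0.906308) = 2450 → T_P = 1109.08 ≈ 1109 N.
Then T_Q = 1.6437 × 1109.08 = 1823 N.

T_P = 1109 N, T_Q = 1823 N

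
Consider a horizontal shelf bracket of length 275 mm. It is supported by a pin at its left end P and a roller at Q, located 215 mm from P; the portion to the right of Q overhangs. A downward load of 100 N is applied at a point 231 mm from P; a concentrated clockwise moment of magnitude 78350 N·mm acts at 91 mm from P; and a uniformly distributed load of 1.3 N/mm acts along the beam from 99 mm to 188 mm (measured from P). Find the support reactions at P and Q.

P_x = 0, P_y = -333.4 N, Q_y = 549.1 N

Resultant of the distributed load: 1.3 × 89 = 115.7 N at 143.5 mm from P.
Moments about P: Q_y·215 − 100·231 − 78350 − (1.3·89)·143.5 = 0 → Q_y = 118052.95/215 = 549.083 ≈ 549.1 N.
ΣF_y = 0: P_y + 549.083 − 100 − 1.3·89 = 0 → P_y = -333.4 N.
ΣF_x = 0: no horizontal applied forces, so P_x = 0.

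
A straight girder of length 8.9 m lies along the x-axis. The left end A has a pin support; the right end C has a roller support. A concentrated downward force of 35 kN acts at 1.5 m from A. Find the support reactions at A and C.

A_x = 0, A_y = 29.10 kN, C_y = 5.899 kN

Taking moments about A: C_y·8.9 − 35·1.5 = 0 → C_y = 52.5/8.9 = 5.89888 ≈ 5.899 kN.
ΣF_y = 0: A_y + 5.89888 − 35 = 0 → A_y = 29.10 kN.
ΣF_x = 0: no horizontal applied forces, so A_x = 0.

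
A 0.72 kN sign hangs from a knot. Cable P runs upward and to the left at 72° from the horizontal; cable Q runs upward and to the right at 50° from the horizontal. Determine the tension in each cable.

T_P = 0.5457 kN, T_Q = 0.2624 kN

ΣF_x = 0: −T_P·cos72° + T_Q·cos50° = 0 → T_Q = 0.480745·T_P.
ΣF_y = 0: T_P·sin72° + T_Q·sin50° = 0.72.
Substitute: T_P·(0.951057 + 0.480745·0.766044) = 0.72 → T_P = 0.545732 ≈ 0.5457 kN.
Then T_Q = 0.480745 × 0.545732 = 0.2624 kN.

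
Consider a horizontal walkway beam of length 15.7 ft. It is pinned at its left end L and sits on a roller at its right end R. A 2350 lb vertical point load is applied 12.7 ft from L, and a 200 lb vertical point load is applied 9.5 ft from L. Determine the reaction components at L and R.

L_x = 0, L_y = 528.0 lb, R_y = 2022 lb

Taking moments about L: R_y·15.7 − 2350·12.7 − 200·9.5 = 0 → R_y = 31745/15.7 = 2021.97 ≈ 2022 lb.
ΣF_y = 0: L_y + 2021.97 − 2350 − 200 = 0 → L_y = 528.0 lb.
ΣF_x = 0: no horizontal applied forces, so L_x = 0.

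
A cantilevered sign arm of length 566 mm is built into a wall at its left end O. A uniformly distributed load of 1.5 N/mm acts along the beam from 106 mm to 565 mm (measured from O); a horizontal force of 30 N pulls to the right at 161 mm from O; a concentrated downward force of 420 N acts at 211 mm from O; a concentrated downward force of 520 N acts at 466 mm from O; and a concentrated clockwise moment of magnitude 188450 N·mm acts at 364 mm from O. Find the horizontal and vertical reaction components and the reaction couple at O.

O_x = -30.00 N, O_y = 1628 N, M_O = 750400 N·mm

Resultant of the distributed load: 1.5 × 459 = 688.5 N at 335.5 mm from O.
ΣF_x = 0: O_x + 30 = 0 → O_x = -30.00 N.
ΣF_y = 0: O_y − 1.5·459 − 420 − 520 = 0 → O_y = 1628 N.
ΣM about O: M_O − (1.5·459)·335.5 − 420·211 − 520·466 − 188450 = 0 → M_O = 750400 N·mm.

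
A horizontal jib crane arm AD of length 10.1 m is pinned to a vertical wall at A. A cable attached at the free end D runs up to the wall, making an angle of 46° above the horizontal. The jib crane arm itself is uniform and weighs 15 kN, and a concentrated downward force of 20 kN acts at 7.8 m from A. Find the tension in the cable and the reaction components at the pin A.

ΣM about A: T·sin46°·10.1 − 15·5.05 − 20·7.8 = 0 → T = 231.75/(10.1·0.71934) = 31.8981 ≈ 31.90 kN.
ΣF_x = 0: A_x − T·cos46° = 0 → A_x = 31.8981 × 0.694658 = 22.16 kN.
ΣF_y = 0: A_y + T·sin46° − 15 − 20 = 0 → A_y = 35 − 31.8981 × 0.71934 = 12.05 kN.

T = 31.90 kN, A_x = 22.16 kN, A_y = 12.05 kN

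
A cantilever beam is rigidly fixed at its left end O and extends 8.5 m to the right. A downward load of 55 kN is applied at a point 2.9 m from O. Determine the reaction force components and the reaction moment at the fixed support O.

ΣF_x = 0: O_x = 0.
ΣF_y = 0: O_y − 55 = 0 → O_y = 55.00 kN.
ΣM about O: M_O − 55·2.9 = 0 → M_O = 159.5 kN·m.

O_x = 0, O_y = 55.00 kN, M_O = 159.5 kN·m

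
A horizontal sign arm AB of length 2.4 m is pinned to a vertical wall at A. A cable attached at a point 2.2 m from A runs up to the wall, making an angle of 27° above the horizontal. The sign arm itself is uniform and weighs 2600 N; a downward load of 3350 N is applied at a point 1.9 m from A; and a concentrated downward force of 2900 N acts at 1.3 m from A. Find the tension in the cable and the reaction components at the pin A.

T = 13270 N, A_x = 11820 N, A_y = 2825 N

ΣM about A: T·sin27°·2.2 − 2600·1.2 − 3350·1.9 − 2900·1.3 = 0 → T = 13255/(2.2·0.45399) = 13271.2 ≈ 13270 N.
ΣF_x = 0: A_x − T·cos27° = 0 → A_x = 13271.2 × 0.891007 = 11820 N.
ΣF_y = 0: A_y + T·sin27° − 2600 − 3350 − 2900 = 0 → A_y = 8850 − 13271.2 × 0.45399 = 2825 N.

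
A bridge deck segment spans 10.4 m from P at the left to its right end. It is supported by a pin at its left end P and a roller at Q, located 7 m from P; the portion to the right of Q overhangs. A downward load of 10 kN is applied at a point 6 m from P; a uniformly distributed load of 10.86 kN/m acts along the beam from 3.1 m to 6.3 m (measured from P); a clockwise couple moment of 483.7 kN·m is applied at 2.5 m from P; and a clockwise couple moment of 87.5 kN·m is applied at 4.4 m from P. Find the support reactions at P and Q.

Resultant of the distributed load: 10.86 × 3.2 = 34.752 kN at 4.7 m from P.
ΣM about P: Q_y·7 − 10·6 − (10.86·3.2)·4.7 − 483.7 − 87.5 = 0 → Q_y = 794.5344/7 = 113.505 ≈ 113.5 kN.
ΣF_y = 0: P_y + 113.505 − 10 − 10.86·3.2 = 0 → P_y = -68.75 kN.
ΣF_x = 0: no horizontal applied forces, so P_x = 0.

P_x = 0, P_y = -68.75 kN, Q_y = 113.5 kN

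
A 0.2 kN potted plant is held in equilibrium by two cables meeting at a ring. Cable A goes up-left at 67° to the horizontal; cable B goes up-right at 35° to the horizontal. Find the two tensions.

ΣF_x = 0: −T_A·cos67° + T_B·cos35° = 0 → T_B = 0.476995·T_A.
ΣF_y = 0: T_A·sin67° + T_B·sin35° = 0.2.
Substitute: T_A·(0.920505 + 0.476995·0.573576) = 0.2 → T_A = 0.16749 ≈ 0.1675 kN.
Then T_B = 0.476995 × 0.16749 = 0.07989 kN.

T_A = 0.1675 kN, T_B = 0.07989 kN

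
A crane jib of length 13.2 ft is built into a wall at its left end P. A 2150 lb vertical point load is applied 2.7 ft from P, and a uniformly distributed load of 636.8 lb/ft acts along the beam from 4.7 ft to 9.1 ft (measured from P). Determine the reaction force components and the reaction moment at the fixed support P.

P_x = 0, P_y = 4952 lb, M_P = 25140 lb·ft

Resultant of the distributed load: 636.8 × 4.4 = 2801.92 lb at 6.9 ft from P.
ΣF_x = 0: P_x = 0.
ΣF_y = 0: P_y − 2150 − 636.8·4.4 = 0 → P_y = 4952 lb.
ΣM about P: M_P − 2150·2.7 − (636.8·4.4)·6.9 = 0 → M_P = 25140 lb·ft.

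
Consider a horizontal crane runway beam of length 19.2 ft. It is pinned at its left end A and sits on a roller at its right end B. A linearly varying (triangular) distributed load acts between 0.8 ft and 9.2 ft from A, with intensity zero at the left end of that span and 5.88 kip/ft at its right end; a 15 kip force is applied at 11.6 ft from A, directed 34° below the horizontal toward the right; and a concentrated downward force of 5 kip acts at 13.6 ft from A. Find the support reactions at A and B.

A_x = -12.44 kip, A_y = 21.24 kip, B_y = 16.84 kip

Resultant of the triangular load: ½ × 5.88 × 8.4 = 24.696 kip, acting at 6.4 ft from A (one-third of the span from the peak).
Moments about A: B_y·19.2 − (½·5.88·8.4)·6.4 − 15·sin34°·11.6 − 5·13.6 = 0 → B_y = 323.354/19.2 = 16.8414 ≈ 16.84 kip.
ΣF_y = 0: A_y + 16.8414 − ½·5.88·8.4 − 15·sin34° − 5 = 0 → A_y = 21.24 kip.
ΣF_x = 0: A_x + 15·cos34° = 0 → A_x = -12.44 kip.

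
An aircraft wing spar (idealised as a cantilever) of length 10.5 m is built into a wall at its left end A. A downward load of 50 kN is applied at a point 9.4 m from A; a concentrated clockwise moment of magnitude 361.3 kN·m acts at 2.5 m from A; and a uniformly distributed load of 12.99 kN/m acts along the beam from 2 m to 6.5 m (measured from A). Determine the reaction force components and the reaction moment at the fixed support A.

A_x = 0, A_y = 108.5 kN, M_A = 1080 kN·m

Resultant of the distributed load: 12.99 × 4.5 = 58.455 kN at 4.25 m from A.
ΣF_x = 0: A_x = 0.
ΣF_y = 0: A_y − 50 − 12.99·4.5 = 0 → A_y = 108.5 kN.
ΣM about A: M_A − 50·9.4 − 361.3 − (12.99·4.5)·4.25 = 0 → M_A = 1080 kN·m.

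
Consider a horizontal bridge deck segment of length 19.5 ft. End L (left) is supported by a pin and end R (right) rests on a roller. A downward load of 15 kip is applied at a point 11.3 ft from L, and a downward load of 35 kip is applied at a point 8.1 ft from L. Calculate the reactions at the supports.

Taking moments about L: R_y·19.5 − 15·11.3 − 35·8.1 = 0 → R_y = 453/19.5 = 23.2308 ≈ 23.23 kip.
ΣF_y = 0: L_y + 23.2308 − 15 − 35 = 0 → L_y = 26.77 kip.
ΣF_x = 0: no horizontal applied forces, so L_x = 0.

L_x = 0, L_y = 26.77 kip, R_y = 23.23 kip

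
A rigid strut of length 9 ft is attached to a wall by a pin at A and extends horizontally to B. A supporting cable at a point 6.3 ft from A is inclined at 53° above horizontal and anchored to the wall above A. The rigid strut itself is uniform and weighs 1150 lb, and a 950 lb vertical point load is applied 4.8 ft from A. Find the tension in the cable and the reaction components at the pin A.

T = 1935 lb, A_x = 1164 lb, A_y = 554.8 lb

ΣM about A: T·sin53°·6.3 − 1150·4.5 − 950·4.8 = 0 → T = 9735/(6.3·0.798636) = 1934.85 ≈ 1935 lb.
ΣF_x = 0: A_x − T·cos53° = 0 → A_x = 1934.85 × 0.601815 = 1164 lb.
ΣF_y = 0: A_y + T·sin53° − 1150 − 950 = 0 → A_y = 2100 − 1934.85 × 0.798636 = 554.8 lb.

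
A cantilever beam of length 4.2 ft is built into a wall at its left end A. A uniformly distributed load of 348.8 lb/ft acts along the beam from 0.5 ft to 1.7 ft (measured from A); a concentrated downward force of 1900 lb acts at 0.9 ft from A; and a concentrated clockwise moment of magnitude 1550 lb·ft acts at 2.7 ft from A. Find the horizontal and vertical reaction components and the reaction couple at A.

A_x = 0, A_y = 2319 lb, M_A = 3720 lb·ft

Resultant of the distributed load: 348.8 × 1.2 = 418.56 lb at 1.1 ft from A.
ΣF_x = 0: A_x = 0.
ΣF_y = 0: A_y − 348.8·1.2 − 1900 = 0 → A_y = 2319 lb.
ΣM about A: M_A − (348.8·1.2)·1.1 − 1900·0.9 − 1550 = 0 → M_A = 3720 lb·ft.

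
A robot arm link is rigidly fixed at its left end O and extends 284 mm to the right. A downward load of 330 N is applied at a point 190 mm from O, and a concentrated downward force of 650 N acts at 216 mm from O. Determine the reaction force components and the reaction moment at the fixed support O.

O_x = 0, O_y = 980.0 N, M_O = 203100 N·mm

ΣF_x = 0: O_x = 0.
ΣF_y = 0: O_y − 330 − 650 = 0 → O_y = 980.0 N.
ΣM about O: M_O − 330·190 − 650·216 = 0 → M_O = 203100 N·mm.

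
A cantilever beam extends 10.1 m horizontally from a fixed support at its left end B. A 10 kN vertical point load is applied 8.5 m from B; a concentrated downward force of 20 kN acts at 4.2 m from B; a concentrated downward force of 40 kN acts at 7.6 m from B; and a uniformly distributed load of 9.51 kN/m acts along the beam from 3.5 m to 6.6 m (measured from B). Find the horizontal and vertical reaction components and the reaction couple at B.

Resultant of the distributed load: 9.51 × 3.1 = 29.481 kN at 5.05 m from B.
ΣF_x = 0: B_x = 0.
ΣF_y = 0: B_y − 10 − 20 − 40 − 9.51·3.1 = 0 → B_y = 99.48 kN.
ΣM about B: M_B − 10·8.5 − 20·4.2 − 40·7.6 − (9.51·3.1)·5.05 = 0 → M_B = 621.9 kN·m.

B_x = 0, B_y = 99.48 kN, M_B = 621.9 kN·m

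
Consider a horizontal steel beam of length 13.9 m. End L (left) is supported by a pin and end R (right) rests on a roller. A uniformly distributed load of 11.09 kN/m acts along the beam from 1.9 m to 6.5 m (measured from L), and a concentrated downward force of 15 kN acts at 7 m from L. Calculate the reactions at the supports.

L_x = 0, L_y = 43.05 kN, R_y = 22.97 kN

Resultant of the distributed load: 11.09 × 4.6 = 51.014 kN at 4.2 m from L.
Moments about L: R_y·13.9 − (11.09·4.6)·4.2 − 15·7 = 0 → R_y = 319.2588/13.9 = 22.9683 ≈ 22.97 kN.
ΣF_y = 0: L_y + 22.9683 − 11.09·4.6 − 15 = 0 → L_y = 43.05 kN.
ΣF_x = 0: no horizontal applied forces, so L_x = 0.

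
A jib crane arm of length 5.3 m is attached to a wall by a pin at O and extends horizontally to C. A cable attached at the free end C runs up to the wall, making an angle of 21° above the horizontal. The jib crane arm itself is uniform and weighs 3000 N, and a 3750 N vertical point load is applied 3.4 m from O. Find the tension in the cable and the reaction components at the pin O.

T = 10900 N, O_x = 10170 N, O_y = 2844 N

ΣM about O: T·sin21°·5.3 − 3000·2.65 − 3750·3.4 = 0 → T = 20700/(5.3·0.358368) = 10898.5 ≈ 10900 N.
ΣF_x = 0: O_x − T·cos21° = 0 → O_x = 10898.5 × 0.93358 = 10170 N.
ΣF_y = 0: O_y + T·sin21° − 3000 − 3750 = 0 → O_y = 6750 − 10898.5 × 0.358368 = 2844 N.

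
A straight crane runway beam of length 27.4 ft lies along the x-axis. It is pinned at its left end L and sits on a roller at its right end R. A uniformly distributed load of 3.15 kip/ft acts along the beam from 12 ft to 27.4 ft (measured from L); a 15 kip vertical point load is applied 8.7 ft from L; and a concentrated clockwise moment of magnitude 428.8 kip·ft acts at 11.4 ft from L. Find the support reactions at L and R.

L_x = 0, L_y = 8.220 kip, R_y = 55.29 kip

Resultant of the distributed load: 3.15 × 15.4 = 48.51 kip at 19.7 ft from L.
Moments about L: R_y·27.4 − (3.15·15.4)·19.7 − 15·8.7 − 428.8 = 0 → R_y = 1514.947/27.4 = 55.29 kip.
ΣF_y = 0: L_y + 55.29 − 3.15·15.4 − 15 = 0 → L_y = 8.220 kip.
ΣF_x = 0: no horizontal applied forces, so L_x = 0.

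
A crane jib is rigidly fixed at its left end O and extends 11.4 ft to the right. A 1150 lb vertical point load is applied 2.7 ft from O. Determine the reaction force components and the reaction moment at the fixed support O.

ΣF_x = 0: O_x = 0.
ΣF_y = 0: O_y − 1150 = 0 → O_y = 1150 lb.
ΣM about O: M_O − 1150·2.7 = 0 → M_O = 3105 lb·ft.

O_x = 0, O_y = 1150 lb, M_O = 3105 lb·ft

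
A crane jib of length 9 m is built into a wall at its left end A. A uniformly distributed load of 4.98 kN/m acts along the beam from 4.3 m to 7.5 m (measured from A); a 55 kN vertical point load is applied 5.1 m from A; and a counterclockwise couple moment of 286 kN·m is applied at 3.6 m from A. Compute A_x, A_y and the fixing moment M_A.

Resultant of the distributed load: 4.98 × 3.2 = 15.936 kN at 5.9 m from A.
ΣF_x = 0: A_x = 0.
ΣF_y = 0: A_y − 4.98·3.2 − 55 = 0 → A_y = 70.94 kN.
ΣM about A: M_A − (4.98·3.2)·5.9 − 55·5.1 + 286 = 0 → M_A = 88.52 kN·m.

A_x = 0, A_y = 70.94 kN, M_A = 88.52 kN·m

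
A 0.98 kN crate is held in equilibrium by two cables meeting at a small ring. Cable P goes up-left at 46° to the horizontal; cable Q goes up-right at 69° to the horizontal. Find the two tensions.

T_P = 0.3875 kN, T_Q = 0.7511 kN

ΣF_x = 0: −T_P·cos46° + T_Q·cos69° = 0 → T_Q = 1.93839·T_P.
ΣF_y = 0: T_P·sin46° + T_Q·sin69° = 0.98.
Substitute: T_P·(0.71934 + 1.93839·0.93358) = 0.98 → T_P = 0.387508 ≈ 0.3875 kN.
Then T_Q = 1.93839 × 0.387508 = 0.7511 kN.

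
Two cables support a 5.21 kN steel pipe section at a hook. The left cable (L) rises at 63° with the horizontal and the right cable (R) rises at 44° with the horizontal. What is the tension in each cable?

T_L = 3.919 kN, T_R = 2.473 kN

ΣF_x = 0: −T_L·cos63° + T_R·cos44° = 0 → T_R = 0.631121·T_L.
ΣF_y = 0: T_L·sin63° + T_R·sin44° = 5.21.
Substitute: T_L·(0.891007 + 0.631121·0.694658) = 5.21 → T_L = 3.919 kN.
Then T_R = 0.631121 × 3.919 = 2.473 kN.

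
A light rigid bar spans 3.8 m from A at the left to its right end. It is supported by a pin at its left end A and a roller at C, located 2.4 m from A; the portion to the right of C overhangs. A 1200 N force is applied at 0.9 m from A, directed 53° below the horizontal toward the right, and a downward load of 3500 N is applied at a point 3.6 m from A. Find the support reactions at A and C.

ΣM about A: C_y·2.4 − 1200·sin53°·0.9 − 3500·3.6 = 0 → C_y = 13462.5/2.4 = 5609.38 ≈ 5609 N.
ΣF_y = 0: A_y + 5609.38 − 1200·sin53° − 3500 = 0 → A_y = -1151 N.
ΣF_x = 0: A_x + 1200·cos53° = 0 → A_x = -722.2 N.

A_x = -722.2 N, A_y = -1151 N, C_y = 5609 N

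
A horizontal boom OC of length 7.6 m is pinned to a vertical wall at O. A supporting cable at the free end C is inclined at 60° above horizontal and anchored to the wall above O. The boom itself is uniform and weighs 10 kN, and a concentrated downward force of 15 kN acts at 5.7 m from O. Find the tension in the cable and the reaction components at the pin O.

ΣM about O: T·sin60°·7.6 − 10·3.8 − 15·5.7 = 0 → T = 123.5/(7.6·0.866025) = 18.7639 ≈ 18.76 kN.
ΣF_x = 0: O_x − T·cos60° = 0 → O_x = 18.7639 × 0.5 = 9.382 kN.
ΣF_y = 0: O_y + T·sin60° − 10 − 15 = 0 → O_y = 25 − 18.7639 × 0.866025 = 8.750 kN.

T = 18.76 kN, O_x = 9.382 kN, O_y = 8.750 kN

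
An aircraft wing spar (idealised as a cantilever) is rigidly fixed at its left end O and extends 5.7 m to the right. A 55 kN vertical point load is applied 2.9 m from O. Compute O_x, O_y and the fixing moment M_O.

ΣF_x = 0: O_x = 0.
ΣF_y = 0: O_y − 55 = 0 → O_y = 55.00 kN.
ΣM about O: M_O − 55·2.9 = 0 → M_O = 159.5 kN·m.

O_x = 0, O_y = 55.00 kN, M_O = 159.5 kN·m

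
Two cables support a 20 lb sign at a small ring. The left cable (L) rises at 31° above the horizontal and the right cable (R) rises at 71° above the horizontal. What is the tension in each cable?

ΣF_x = 0: −T_L·cos31° + T_R·cos71° = 0 → T_R = 2.63284·T_L.
ΣF_y = 0: T_L·sin31° + T_R·sin71° = 20.
Substitute: T_L·(0.515038 + 2.63284·0.945519) = 20 → T_L = 6.65682 ≈ 6.657 lb.
Then T_R = 2.63284 × 6.65682 = 17.53 lb.

T_L = 6.657 lb, T_R = 17.53 lb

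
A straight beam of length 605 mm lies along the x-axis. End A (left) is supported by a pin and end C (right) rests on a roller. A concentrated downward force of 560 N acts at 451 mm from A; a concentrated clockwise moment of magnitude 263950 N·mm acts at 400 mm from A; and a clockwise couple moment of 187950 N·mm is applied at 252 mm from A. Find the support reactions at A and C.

A_x = 0, A_y = -604.4 N, C_y = 1164 N

Taking moments about A: C_y·605 − 560·451 − 263950 − 187950 = 0 → C_y = 704460/605 = 1164.4 ≈ 1164 N.
ΣF_y = 0: A_y + 1164.4 − 560 = 0 → A_y = -604.4 N.
ΣF_x = 0: no horizontal applied forces, so A_x = 0.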